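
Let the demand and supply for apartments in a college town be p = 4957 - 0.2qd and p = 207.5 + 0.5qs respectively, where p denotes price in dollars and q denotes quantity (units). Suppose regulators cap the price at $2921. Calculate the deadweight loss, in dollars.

Rearranging demand gives qd = 24785 - 5p; rearranging supply gives qs = 2p - 415. In a free market, 24785 - 5p = 2p - 415 gives the equilibrium p* = 3600, q* = 6785.
The ceiling of 2921 is below the equilibrium price 3600, so it binds.
At p = 2921: qd = 24785 - 5·2921 = 10180 and qs = 2·2921 - 415 = 5427.
Quantity traded falls to 5427. At q = 5427 the demand price is (24785 - 5427)/5 = 3871.6 and the supply price is (415 + 5427)/2 = 2921.
Deadweight loss = ½ · (3871.6 - 2921) · (6785 - 5427) = ½ · 950.6 · 1358 = 645457.4.

645457.4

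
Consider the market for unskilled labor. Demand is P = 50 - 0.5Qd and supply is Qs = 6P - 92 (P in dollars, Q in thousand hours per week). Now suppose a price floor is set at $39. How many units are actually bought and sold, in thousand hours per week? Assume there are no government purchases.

22

Rearranging demand gives Qd = 100 - 2P. Equilibrium: 100 - 2P = 6P - 92, so 192 = 8P and P* = 24, Q* = 52.
Because the floor (39) lies above the market-clearing price, it is binding.
At P = 39: Qd = 100 - 2·39 = 22 and Qs = 6·39 - 92 = 142.
The quantity actually transacted is the short side, demand: 22.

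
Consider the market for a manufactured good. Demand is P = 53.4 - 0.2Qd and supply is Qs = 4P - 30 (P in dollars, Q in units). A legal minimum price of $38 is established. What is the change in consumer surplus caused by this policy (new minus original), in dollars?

-447.5

Rearranging demand gives Qd = 267 - 5P. Without the control the market clears where 267 - 5P = 4P - 30, i.e. P* = 33 and Q* = 102.
The floor of 38 is above the equilibrium price 33, so it binds.
At P = 38: Qd = 267 - 5·38 = 77 and Qs = 4·38 - 30 = 122.
Consumer surplus without the control is ½ · (53.4 - 33) · 102 = 1040.4.
With the floor, consumers buy 77 units at 38, so CS = ½ · (53.4 - 38) · 77 = 592.9.
Change in consumer surplus = 592.9 - 1040.4 = -447.5.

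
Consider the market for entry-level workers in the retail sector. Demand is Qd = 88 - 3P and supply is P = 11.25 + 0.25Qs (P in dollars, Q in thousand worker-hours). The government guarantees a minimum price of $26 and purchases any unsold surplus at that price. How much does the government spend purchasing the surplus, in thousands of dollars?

Rearranging supply gives Qs = 4P - 45. Without the control the market clears where 88 - 3P = 4P - 45, i.e. P* = 19 and Q* = 31.
Because the floor (26) lies above the market-clearing price, it is binding.
At P = 26: Qd = 88 - 3·26 = 10 and Qs = 4·26 - 45 = 59.
Surplus = Qs - Qd = 49.
Government expenditure = surplus × support price = 49 × 26 = 1274.

1274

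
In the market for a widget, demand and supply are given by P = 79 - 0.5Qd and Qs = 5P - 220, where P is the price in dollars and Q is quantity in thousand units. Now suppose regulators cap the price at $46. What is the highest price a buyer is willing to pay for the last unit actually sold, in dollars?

Rearranging demand gives Qd = 158 - 2P. Setting quantity demanded equal to quantity supplied, 158 - 2P = 5P - 220, gives P* = 54 and Q* = 50.
The ceiling of 46 is below the equilibrium price 54, so it binds.
At P = 46: Qd = 158 - 2·46 = 66 and Qs = 5·46 - 220 = 10.
Only 10 units reach the market. On the demand curve, the marginal buyer's willingness to pay at Q = 10 is (158 - 10)/2 = 74.

74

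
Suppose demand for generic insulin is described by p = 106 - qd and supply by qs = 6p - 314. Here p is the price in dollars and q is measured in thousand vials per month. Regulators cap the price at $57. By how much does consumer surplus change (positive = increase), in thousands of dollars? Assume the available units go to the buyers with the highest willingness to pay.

-78

Rearranging demand gives qd = 106 - p. In a free market, 106 - p = 6p - 314 gives the equilibrium p* = 60, q* = 46.
The ceiling of 57 is below the equilibrium price 60, so it binds.
At p = 57: qd = 106 - 57 = 49 and qs = 6·57 - 314 = 28.
Consumer surplus without the control is ½ · (106 - 60) · 46 = 1058.
With the ceiling, 28 units are sold at 57 (assume they go to the highest-value buyers). The demand price at q = 28 is 78, so CS = ½ · [(106 - 57) + (78 - 57)] · 28 = 980.
Change in consumer surplus = 980 - 1058 = -78.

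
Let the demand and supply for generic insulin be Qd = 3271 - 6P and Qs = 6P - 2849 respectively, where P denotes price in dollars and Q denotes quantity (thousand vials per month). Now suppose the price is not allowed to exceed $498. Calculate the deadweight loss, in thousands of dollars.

864

Without the control the market clears where 3271 - 6P = 6P - 2849, i.e. P* = 510 and Q* = 211.
Since 498 < 510, the ceiling is binding.
At P = 498: Qd = 3271 - 6·498 = 283 and Qs = 6·498 - 2849 = 139.
Quantity traded falls to 139. At Q = 139 the demand price is (3271 - 139)/6 = 522 and the supply price is (2849 + 139)/6 = 498.
Deadweight loss = ½ · (522 - 498) · (211 - 139) = ½ · 24 · 72 = 864.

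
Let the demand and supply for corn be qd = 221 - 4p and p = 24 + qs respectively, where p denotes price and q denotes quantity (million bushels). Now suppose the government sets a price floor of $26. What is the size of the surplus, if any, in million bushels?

0

Rearranging supply gives qs = p - 24. Without the control the market clears where 221 - 4p = p - 24, i.e. p* = 49 and q* = 25.
Since 26 is below p* = 49, the floor does not bind and the free-market outcome prevails.
Since the control does not bind, there is no surplus.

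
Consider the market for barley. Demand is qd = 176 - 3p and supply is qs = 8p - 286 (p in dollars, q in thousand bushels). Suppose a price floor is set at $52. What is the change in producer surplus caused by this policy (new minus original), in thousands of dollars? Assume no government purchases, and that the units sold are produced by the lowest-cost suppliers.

Without the control the market clears where 176 - 3p = 8p - 286, i.e. p* = 42 and q* = 50.
Because the floor (52) lies above the market-clearing price, it is binding.
At p = 52: qd = 176 - 3·52 = 20 and qs = 8·52 - 286 = 130.
Producer surplus without the control is ½ · (42 - 35.75) · 50 = 156.25.
With the floor, 20 units are sold at 52. The supply price at q = 20 is 38.25, so PS = ½ · [(52 - 35.75) + (52 - 38.25)] · 20 = 300.
Change in producer surplus = 300 - 156.25 = 143.75.

143.75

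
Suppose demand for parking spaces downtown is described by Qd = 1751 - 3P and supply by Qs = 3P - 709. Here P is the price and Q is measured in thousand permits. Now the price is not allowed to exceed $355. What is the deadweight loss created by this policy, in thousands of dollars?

Equilibrium: 1751 - 3P = 3P - 709, so 2460 = 6P and P* = 410, Q* = 521.
Since 355 < 410, the ceiling is binding.
At P = 355: Qd = 1751 - 3·355 = 686 and Qs = 3·355 - 709 = 356.
Quantity traded falls to 356. At Q = 356 the demand price is (1751 - 356)/3 = 465 and the supply price is (709 + 356)/3 = 355.
Deadweight loss = ½ · (465 - 355) · (521 - 356) = ½ · 110 · 165 = 9075.

9075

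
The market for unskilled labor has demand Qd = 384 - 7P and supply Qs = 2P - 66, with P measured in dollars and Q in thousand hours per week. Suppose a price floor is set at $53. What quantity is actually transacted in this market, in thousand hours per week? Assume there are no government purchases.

13

Equilibrium: 384 - 7P = 2P - 66, so 450 = 9P and P* = 50, Q* = 34.
The floor of 53 is above the equilibrium price 50, so it binds.
At P = 53: Qd = 384 - 7·53 = 13 and Qs = 2·53 - 66 = 40.
The quantity actually transacted is the short side, demand: 13.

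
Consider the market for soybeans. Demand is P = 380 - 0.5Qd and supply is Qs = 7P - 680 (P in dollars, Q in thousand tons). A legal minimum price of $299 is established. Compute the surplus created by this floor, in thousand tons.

1251

Rearranging demand gives Qd = 760 - 2P. Equilibrium: 760 - 2P = 7P - 680, so 1440 = 9P and P* = 160, Q* = 440.
Because the floor (299) lies above the market-clearing price, it is binding.
At P = 299: Qd = 760 - 2·299 = 162 and Qs = 7·299 - 680 = 1413.
Surplus = Qs - Qd = 1413 - 162 = 1251.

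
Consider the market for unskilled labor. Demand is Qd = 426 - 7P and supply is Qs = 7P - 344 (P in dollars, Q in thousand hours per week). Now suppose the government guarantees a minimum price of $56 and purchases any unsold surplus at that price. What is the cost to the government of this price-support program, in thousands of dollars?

In a free market, 426 - 7P = 7P - 344 gives the equilibrium P* = 55, Q* = 41.
The floor of 56 is above the equilibrium price 55, so it binds.
At P = 56: Qd = 426 - 7·56 = 34 and Qs = 7·56 - 344 = 48.
Surplus = Qs - Qd = 14.
Government expenditure = surplus × support price = 14 × 56 = 784.

784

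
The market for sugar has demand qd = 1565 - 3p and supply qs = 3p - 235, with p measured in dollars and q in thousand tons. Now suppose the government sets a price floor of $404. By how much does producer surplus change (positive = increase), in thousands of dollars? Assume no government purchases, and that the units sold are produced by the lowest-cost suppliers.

20488

Setting quantity demanded equal to quantity supplied, 1565 - 3p = 3p - 235, gives p* = 300 and q* = 665.
Because the floor (404) lies above the market-clearing price, it is binding.
At p = 404: qd = 1565 - 3·404 = 353 and qs = 3·404 - 235 = 977.
Producer surplus without the control is ½ · (300 - 235/3) · 665 = 442225/6.
With the floor, 353 units are sold at 404. The supply price at q = 353 is 196, so PS = ½ · [(404 - 235/3) + (404 - 196)] · 353 = 565153/6.
Change in producer surplus = 565153/6 - 442225/6 = 20488.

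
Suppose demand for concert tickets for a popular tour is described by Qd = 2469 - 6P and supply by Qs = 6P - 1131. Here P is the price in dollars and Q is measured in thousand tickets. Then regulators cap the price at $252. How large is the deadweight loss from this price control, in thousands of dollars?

In a free market, 2469 - 6P = 6P - 1131 gives the equilibrium P* = 300, Q* = 669.
The ceiling of 252 is below the equilibrium price 300, so it binds.
At P = 252: Qd = 2469 - 6·252 = 957 and Qs = 6·252 - 1131 = 381.
Quantity traded falls to 381. At Q = 381 the demand price is (2469 - 381)/6 = 348 and the supply price is (1131 + 381)/6 = 252.
Deadweight loss = ½ · (348 - 252) · (669 - 381) = ½ · 96 · 288 = 13824.

13824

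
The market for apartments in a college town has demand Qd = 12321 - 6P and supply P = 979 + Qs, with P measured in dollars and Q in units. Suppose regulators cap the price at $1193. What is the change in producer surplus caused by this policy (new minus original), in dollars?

Rearranging supply gives Qs = P - 979. Setting quantity demanded equal to quantity supplied, 12321 - 6P = P - 979, gives P* = 1900 and Q* = 921.
Because the ceiling (1193) lies below the market-clearing price, it is binding.
At P = 1193: Qd = 12321 - 6·1193 = 5163 and Qs = 1193 - 979 = 214.
Producer surplus without the control is ½ · (1900 - 979) · 921 = 424120.5.
With the ceiling, producers sell 214 units at 1193, so PS = ½ · (1193 - 979) · 214 = 22898.
Change in producer surplus = 22898 - 424120.5 = -401222.5.

-401222.5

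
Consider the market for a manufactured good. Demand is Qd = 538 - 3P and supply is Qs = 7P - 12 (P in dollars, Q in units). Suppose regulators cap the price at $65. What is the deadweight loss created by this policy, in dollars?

Without the control the market clears where 538 - 3P = 7P - 12, i.e. P* = 55 and Q* = 373.
The ceiling of 65 is above the equilibrium price 55, so it is not binding; the market clears at P* = 55, Q* = 373.
Since the control does not bind, no trades are prevented and deadweight loss is zero.

0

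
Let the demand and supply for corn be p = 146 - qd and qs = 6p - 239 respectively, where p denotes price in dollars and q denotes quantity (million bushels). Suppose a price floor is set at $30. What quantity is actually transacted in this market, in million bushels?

Rearranging demand gives qd = 146 - p. Setting quantity demanded equal to quantity supplied, 146 - p = 6p - 239, gives p* = 55 and q* = 91.
Since 30 is below p* = 55, the floor does not bind and the free-market outcome prevails.

91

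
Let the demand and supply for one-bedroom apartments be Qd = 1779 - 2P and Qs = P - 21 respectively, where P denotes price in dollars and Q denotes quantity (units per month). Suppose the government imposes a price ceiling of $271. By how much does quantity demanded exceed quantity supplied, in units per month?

987

Setting quantity demanded equal to quantity supplied, 1779 - 2P = P - 21, gives P* = 600 and Q* = 579.
Because the ceiling (271) lies below the market-clearing price, it is binding.
At P = 271: Qd = 1779 - 2·271 = 1237 and Qs = 271 - 21 = 250.
Shortage = Qd - Qs = 1237 - 250 = 987.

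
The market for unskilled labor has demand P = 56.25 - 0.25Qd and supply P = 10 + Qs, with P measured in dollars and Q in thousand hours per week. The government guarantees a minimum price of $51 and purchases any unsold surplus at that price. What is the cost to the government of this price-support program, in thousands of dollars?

Rearranging demand gives Qd = 225 - 4P; rearranging supply gives Qs = P - 10. Without the control the market clears where 225 - 4P = P - 10, i.e. P* = 47 and Q* = 37.
Since 51 > 47, the floor is binding.
At P = 51: Qd = 225 - 4·51 = 21 and Qs = 51 - 10 = 41.
Surplus = Qs - Qd = 20.
Government expenditure = surplus × support price = 20 × 51 = 1020.

1020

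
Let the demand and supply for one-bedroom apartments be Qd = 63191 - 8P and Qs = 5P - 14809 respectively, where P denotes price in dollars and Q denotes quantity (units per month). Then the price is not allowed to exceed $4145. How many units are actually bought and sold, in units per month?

In a free market, 63191 - 8P = 5P - 14809 gives the equilibrium P* = 6000, Q* = 15191.
Since 4145 < 6000, the ceiling is binding.
At P = 4145: Qd = 63191 - 8·4145 = 30031 and Qs = 5·4145 - 14809 = 5916.
The quantity actually transacted is the short side, supply: 5916.

5916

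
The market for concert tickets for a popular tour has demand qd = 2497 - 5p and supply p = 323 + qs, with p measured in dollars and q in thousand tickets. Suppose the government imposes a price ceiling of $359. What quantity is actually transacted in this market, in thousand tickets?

36

Rearranging supply gives qs = p - 323. Equilibrium: 2497 - 5p = p - 323, so 2820 = 6p and p* = 470, q* = 147.
Since 359 < 470, the ceiling is binding.
At p = 359: qd = 2497 - 5·359 = 702 and qs = 359 - 323 = 36.
The quantity actually transacted is the short side, supply: 36.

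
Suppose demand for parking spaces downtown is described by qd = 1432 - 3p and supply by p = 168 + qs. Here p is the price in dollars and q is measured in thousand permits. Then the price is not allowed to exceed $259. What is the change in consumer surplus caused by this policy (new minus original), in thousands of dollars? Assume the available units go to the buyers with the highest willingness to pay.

Rearranging supply gives qs = p - 168. In a free market, 1432 - 3p = p - 168 gives the equilibrium p* = 400, q* = 232.
Since 259 < 400, the ceiling is binding.
At p = 259: qd = 1432 - 3·259 = 655 and qs = 259 - 168 = 91.
Consumer surplus without the control is ½ · (1432/3 - 400) · 232 = 26912/3.
With the ceiling, 91 units are sold at 259 (assume they go to the highest-value buyers). The demand price at q = 91 is 447, so CS = ½ · [(1432/3 - 259) + (447 - 259)] · 91 = 110929/6.
Change in consumer surplus = 110929/6 - 26912/3 = 9517.5.

9517.5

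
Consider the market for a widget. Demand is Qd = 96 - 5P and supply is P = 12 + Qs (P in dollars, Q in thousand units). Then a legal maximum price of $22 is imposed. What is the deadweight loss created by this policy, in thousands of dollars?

Rearranging supply gives Qs = P - 12. Equilibrium: 96 - 5P = P - 12, so 108 = 6P and P* = 18, Q* = 6.
The ceiling of 22 is above the equilibrium price 18, so it is not binding; the market clears at P* = 18, Q* = 6.
Since the control does not bind, no trades are prevented and deadweight loss is zero.

0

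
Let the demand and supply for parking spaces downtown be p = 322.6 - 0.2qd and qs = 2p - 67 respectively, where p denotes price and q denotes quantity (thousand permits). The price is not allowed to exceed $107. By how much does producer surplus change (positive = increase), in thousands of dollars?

-37240

Rearranging demand gives qd = 1613 - 5p. Equilibrium: 1613 - 5p = 2p - 67, so 1680 = 7p and p* = 240, q* = 413.
The ceiling of 107 is below the equilibrium price 240, so it binds.
At p = 107: qd = 1613 - 5·107 = 1078 and qs = 2·107 - 67 = 147.
Producer surplus without the control is ½ · (240 - 33.5) · 413 = 42642.25.
With the ceiling, producers sell 147 units at 107, so PS = ½ · (107 - 33.5) · 147 = 5402.25.
Change in producer surplus = 5402.25 - 42642.25 = -37240.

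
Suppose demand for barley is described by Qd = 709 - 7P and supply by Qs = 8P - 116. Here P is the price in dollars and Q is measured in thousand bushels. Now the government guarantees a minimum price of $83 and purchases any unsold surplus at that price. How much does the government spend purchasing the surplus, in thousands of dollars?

34860

Without the control the market clears where 709 - 7P = 8P - 116, i.e. P* = 55 and Q* = 324.
Because the floor (83) lies above the market-clearing price, it is binding.
At P = 83: Qd = 709 - 7·83 = 128 and Qs = 8·83 - 116 = 548.
Surplus = Qs - Qd = 420.
Government expenditure = surplus × support price = 420 × 83 = 34860.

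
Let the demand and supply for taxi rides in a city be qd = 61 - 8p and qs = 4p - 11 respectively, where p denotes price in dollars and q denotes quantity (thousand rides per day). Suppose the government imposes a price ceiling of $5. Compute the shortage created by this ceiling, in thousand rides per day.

12

In a free market, 61 - 8p = 4p - 11 gives the equilibrium p* = 6, q* = 13.
Since 5 < 6, the ceiling is binding.
At p = 5: qd = 61 - 8·5 = 21 and qs = 4·5 - 11 = 9.
Shortage = qd - qs = 21 - 9 = 12.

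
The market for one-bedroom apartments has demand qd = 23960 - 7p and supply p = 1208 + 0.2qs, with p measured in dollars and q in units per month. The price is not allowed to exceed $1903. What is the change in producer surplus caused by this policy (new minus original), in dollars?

Rearranging supply gives qs = 5p - 6040. Equilibrium: 23960 - 7p = 5p - 6040, so 30000 = 12p and p* = 2500, q* = 6460.
The ceiling of 1903 is below the equilibrium price 2500, so it binds.
At p = 1903: qd = 23960 - 7·1903 = 10639 and qs = 5·1903 - 6040 = 3475.
Producer surplus without the control is ½ · (2500 - 1208) · 6460 = 4173160.
With the ceiling, producers sell 3475 units at 1903, so PS = ½ · (1903 - 1208) · 3475 = 1207562.5.
Change in producer surplus = 1207562.5 - 4173160 = -2965597.5.

-2965597.5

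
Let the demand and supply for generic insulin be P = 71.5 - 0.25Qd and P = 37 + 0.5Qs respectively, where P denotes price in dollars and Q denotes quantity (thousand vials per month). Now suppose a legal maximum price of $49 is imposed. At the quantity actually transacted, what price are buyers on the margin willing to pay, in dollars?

Rearranging demand gives Qd = 286 - 4P; rearranging supply gives Qs = 2P - 74. Setting quantity demanded equal to quantity supplied, 286 - 4P = 2P - 74, gives P* = 60 and Q* = 46.
The ceiling of 49 is below the equilibrium price 60, so it binds.
At P = 49: Qd = 286 - 4·49 = 90 and Qs = 2·49 - 74 = 24.
Only 24 units reach the market. On the demand curve, the marginal buyer's willingness to pay at Q = 24 is (286 - 24)/4 = 65.5.

65.5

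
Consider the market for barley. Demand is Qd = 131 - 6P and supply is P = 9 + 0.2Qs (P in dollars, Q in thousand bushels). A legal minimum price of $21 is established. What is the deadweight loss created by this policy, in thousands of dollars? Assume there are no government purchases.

165

Rearranging supply gives Qs = 5P - 45. Without the control the market clears where 131 - 6P = 5P - 45, i.e. P* = 16 and Q* = 35.
Since 21 > 16, the floor is binding.
At P = 21: Qd = 131 - 6·21 = 5 and Qs = 5·21 - 45 = 60.
Quantity traded falls to 5. At Q = 5 the demand price is (131 - 5)/6 = 21 and the supply price is (45 + 5)/5 = 10.
Deadweight loss = ½ · (21 - 10) · (35 - 5) = ½ · 11 · 30 = 165.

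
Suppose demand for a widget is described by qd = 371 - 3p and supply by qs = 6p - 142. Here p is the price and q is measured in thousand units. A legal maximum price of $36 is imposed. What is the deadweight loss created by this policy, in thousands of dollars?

In a free market, 371 - 3p = 6p - 142 gives the equilibrium p* = 57, q* = 200.
Since 36 < 57, the ceiling is binding.
At p = 36: qd = 371 - 3·36 = 263 and qs = 6·36 - 142 = 74.
Quantity traded falls to 74. At q = 74 the demand price is (371 - 74)/3 = 99 and the supply price is (142 + 74)/6 = 36.
Deadweight loss = ½ · (99 - 36) · (200 - 74) = ½ · 63 · 126 = 3969.

3969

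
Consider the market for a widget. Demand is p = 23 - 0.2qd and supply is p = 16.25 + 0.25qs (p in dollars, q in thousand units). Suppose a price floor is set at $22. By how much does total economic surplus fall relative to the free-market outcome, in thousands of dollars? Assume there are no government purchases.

Rearranging demand gives qd = 115 - 5p; rearranging supply gives qs = 4p - 65. Without the control the market clears where 115 - 5p = 4p - 65, i.e. p* = 20 and q* = 15.
Because the floor (22) lies above the market-clearing price, it is binding.
At p = 22: qd = 115 - 5·22 = 5 and qs = 4·22 - 65 = 23.
Quantity traded falls to 5. At q = 5 the demand price is (115 - 5)/5 = 22 and the supply price is (65 + 5)/4 = 17.5.
Deadweight loss = ½ · (22 - 17.5) · (15 - 5) = ½ · 4.5 · 10 = 22.5.

22.5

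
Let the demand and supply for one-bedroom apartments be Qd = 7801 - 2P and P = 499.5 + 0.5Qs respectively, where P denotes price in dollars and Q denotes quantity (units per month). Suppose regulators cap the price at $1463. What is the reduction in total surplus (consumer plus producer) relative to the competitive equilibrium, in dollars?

Rearranging supply gives Qs = 2P - 999. Without the control the market clears where 7801 - 2P = 2P - 999, i.e. P* = 2200 and Q* = 3401.
Since 1463 < 2200, the ceiling is binding.
At P = 1463: Qd = 7801 - 2·1463 = 4875 and Qs = 2·1463 - 999 = 1927.
Quantity traded falls to 1927. At Q = 1927 the demand price is (7801 - 1927)/2 = 2937 and the supply price is (999 + 1927)/2 = 1463.
Deadweight loss = ½ · (2937 - 1463) · (3401 - 1927) = ½ · 1474 · 1474 = 1086338.

1086338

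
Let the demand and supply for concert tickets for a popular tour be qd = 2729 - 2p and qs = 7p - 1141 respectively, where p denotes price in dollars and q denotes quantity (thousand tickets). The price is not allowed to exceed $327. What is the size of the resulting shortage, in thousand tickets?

927

Without the control the market clears where 2729 - 2p = 7p - 1141, i.e. p* = 430 and q* = 1869.
Since 327 < 430, the ceiling is binding.
At p = 327: qd = 2729 - 2·327 = 2075 and qs = 7·327 - 1141 = 1148.
Shortage = qd - qs = 2075 - 1148 = 927.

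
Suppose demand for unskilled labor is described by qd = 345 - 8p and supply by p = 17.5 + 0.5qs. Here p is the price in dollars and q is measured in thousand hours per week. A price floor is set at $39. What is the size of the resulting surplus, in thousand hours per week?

Rearranging supply gives qs = 2p - 35. Equilibrium: 345 - 8p = 2p - 35, so 380 = 10p and p* = 38, q* = 41.
Since 39 > 38, the floor is binding.
At p = 39: qd = 345 - 8·39 = 33 and qs = 2·39 - 35 = 43.
Surplus = qs - qd = 43 - 33 = 10.

10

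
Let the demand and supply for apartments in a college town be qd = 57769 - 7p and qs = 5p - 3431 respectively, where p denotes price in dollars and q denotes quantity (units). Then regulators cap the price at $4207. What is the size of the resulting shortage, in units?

10716

Without the control the market clears where 57769 - 7p = 5p - 3431, i.e. p* = 5100 and q* = 22069.
Since 4207 < 5100, the ceiling is binding.
At p = 4207: qd = 57769 - 7·4207 = 28320 and qs = 5·4207 - 3431 = 17604.
Shortage = qd - qs = 28320 - 17604 = 10716.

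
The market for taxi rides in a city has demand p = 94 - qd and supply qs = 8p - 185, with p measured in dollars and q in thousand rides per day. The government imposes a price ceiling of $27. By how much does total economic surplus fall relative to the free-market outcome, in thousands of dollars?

576

Rearranging demand gives qd = 94 - p. Equilibrium: 94 - p = 8p - 185, so 279 = 9p and p* = 31, q* = 63.
The ceiling of 27 is below the equilibrium price 31, so it binds.
At p = 27: qd = 94 - 27 = 67 and qs = 8·27 - 185 = 31.
Quantity traded falls to 31. At q = 31 the demand price is 94 - 31 = 63 and the supply price is (185 + 31)/8 = 27.
Deadweight loss = ½ · (63 - 27) · (63 - 31) = ½ · 36 · 32 = 576.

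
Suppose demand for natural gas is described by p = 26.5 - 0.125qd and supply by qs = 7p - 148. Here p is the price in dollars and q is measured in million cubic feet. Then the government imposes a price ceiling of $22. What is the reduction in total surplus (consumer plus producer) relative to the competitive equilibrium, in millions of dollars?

26.25

Rearranging demand gives qd = 212 - 8p. Equilibrium: 212 - 8p = 7p - 148, so 360 = 15p and p* = 24, q* = 20.
Because the ceiling (22) lies below the market-clearing price, it is binding.
At p = 22: qd = 212 - 8·22 = 36 and qs = 7·22 - 148 = 6.
Quantity traded falls to 6. At q = 6 the demand price is (212 - 6)/8 = 25.75 and the supply price is (148 + 6)/7 = 22.
Deadweight loss = ½ · (25.75 - 22) · (20 - 6) = ½ · 3.75 · 14 = 26.25.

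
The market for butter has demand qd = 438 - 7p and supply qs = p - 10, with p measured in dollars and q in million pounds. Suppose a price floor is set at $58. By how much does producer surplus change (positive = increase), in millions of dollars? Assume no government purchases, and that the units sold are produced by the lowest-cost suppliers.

In a free market, 438 - 7p = p - 10 gives the equilibrium p* = 56, q* = 46.
Since 58 > 56, the floor is binding.
At p = 58: qd = 438 - 7·58 = 32 and qs = 58 - 10 = 48.
Producer surplus without the control is ½ · (56 - 10) · 46 = 1058.
With the floor, 32 units are sold at 58. The supply price at q = 32 is 42, so PS = ½ · [(58 - 10) + (58 - 42)] · 32 = 1024.
Change in producer surplus = 1024 - 1058 = -34.

-34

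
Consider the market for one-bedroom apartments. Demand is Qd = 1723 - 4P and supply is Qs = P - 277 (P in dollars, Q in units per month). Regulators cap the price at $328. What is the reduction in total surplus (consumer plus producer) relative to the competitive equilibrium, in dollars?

3240

Setting quantity demanded equal to quantity supplied, 1723 - 4P = P - 277, gives P* = 400 and Q* = 123.
Because the ceiling (328) lies below the market-clearing price, it is binding.
At P = 328: Qd = 1723 - 4·328 = 411 and Qs = 328 - 277 = 51.
Quantity traded falls to 51. At Q = 51 the demand price is (1723 - 51)/4 = 418 and the supply price is 277 + 51 = 328.
Deadweight loss = ½ · (418 - 328) · (123 - 51) = ½ · 90 · 72 = 3240.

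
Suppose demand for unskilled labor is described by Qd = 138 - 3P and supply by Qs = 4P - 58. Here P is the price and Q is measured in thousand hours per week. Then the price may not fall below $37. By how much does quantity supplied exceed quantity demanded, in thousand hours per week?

In a free market, 138 - 3P = 4P - 58 gives the equilibrium P* = 28, Q* = 54.
Since 37 > 28, the floor is binding.
At P = 37: Qd = 138 - 3·37 = 27 and Qs = 4·37 - 58 = 90.
Surplus = Qs - Qd = 90 - 27 = 63.

63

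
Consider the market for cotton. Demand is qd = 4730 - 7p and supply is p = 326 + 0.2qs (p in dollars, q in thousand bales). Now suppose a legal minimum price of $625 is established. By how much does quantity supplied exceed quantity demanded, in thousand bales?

Rearranging supply gives qs = 5p - 1630. Equilibrium: 4730 - 7p = 5p - 1630, so 6360 = 12p and p* = 530, q* = 1020.
Since 625 > 530, the floor is binding.
At p = 625: qd = 4730 - 7·625 = 355 and qs = 5·625 - 1630 = 1495.
Surplus = qs - qd = 1495 - 355 = 1140.

1140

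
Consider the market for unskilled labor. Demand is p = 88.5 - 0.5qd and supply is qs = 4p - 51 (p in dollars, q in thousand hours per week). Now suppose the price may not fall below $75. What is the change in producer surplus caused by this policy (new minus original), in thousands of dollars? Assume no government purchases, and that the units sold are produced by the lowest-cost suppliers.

314.5

Rearranging demand gives qd = 177 - 2p. Setting quantity demanded equal to quantity supplied, 177 - 2p = 4p - 51, gives p* = 38 and q* = 101.
Since 75 > 38, the floor is binding.
At p = 75: qd = 177 - 2·75 = 27 and qs = 4·75 - 51 = 249.
Producer surplus without the control is ½ · (38 - 12.75) · 101 = 1275.125.
With the floor, 27 units are sold at 75. The supply price at q = 27 is 19.5, so PS = ½ · [(75 - 12.75) + (75 - 19.5)] · 27 = 1589.625.
Change in producer surplus = 1589.625 - 1275.125 = 314.5.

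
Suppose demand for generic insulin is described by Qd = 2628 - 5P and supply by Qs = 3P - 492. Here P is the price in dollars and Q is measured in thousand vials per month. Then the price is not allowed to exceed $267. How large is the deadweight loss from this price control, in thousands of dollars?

Without the control the market clears where 2628 - 5P = 3P - 492, i.e. P* = 390 and Q* = 678.
Since 267 < 390, the ceiling is binding.
At P = 267: Qd = 2628 - 5·267 = 1293 and Qs = 3·267 - 492 = 309.
Quantity traded falls to 309. At Q = 309 the demand price is (2628 - 309)/5 = 463.8 and the supply price is (492 + 309)/3 = 267.
Deadweight loss = ½ · (463.8 - 267) · (678 - 309) = ½ · 196.8 · 369 = 36309.6.

36309.6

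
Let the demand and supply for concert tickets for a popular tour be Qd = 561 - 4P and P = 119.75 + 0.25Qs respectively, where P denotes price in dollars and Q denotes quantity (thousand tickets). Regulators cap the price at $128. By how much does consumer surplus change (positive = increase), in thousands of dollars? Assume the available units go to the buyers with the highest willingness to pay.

Rearranging supply gives Qs = 4P - 479. Equilibrium: 561 - 4P = 4P - 479, so 1040 = 8P and P* = 130, Q* = 41.
Since 128 < 130, the ceiling is binding.
At P = 128: Qd = 561 - 4·128 = 49 and Qs = 4·128 - 479 = 33.
Consumer surplus without the control is ½ · (140.25 - 130) · 41 = 210.125.
With the ceiling, 33 units are sold at 128 (assume they go to the highest-value buyers). The demand price at Q = 33 is 132, so CS = ½ · [(140.25 - 128) + (132 - 128)] · 33 = 268.125.
Change in consumer surplus = 268.125 - 210.125 = 58.

58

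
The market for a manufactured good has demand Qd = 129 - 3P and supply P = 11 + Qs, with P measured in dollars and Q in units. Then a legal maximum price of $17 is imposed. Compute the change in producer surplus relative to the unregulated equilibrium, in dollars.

Rearranging supply gives Qs = P - 11. Equilibrium: 129 - 3P = P - 11, so 140 = 4P and P* = 35, Q* = 24.
The ceiling of 17 is below the equilibrium price 35, so it binds.
At P = 17: Qd = 129 - 3·17 = 78 and Qs = 17 - 11 = 6.
Producer surplus without the control is ½ · (35 - 11) · 24 = 288.
With the ceiling, producers sell 6 units at 17, so PS = ½ · (17 - 11) · 6 = 18.
Change in producer surplus = 18 - 288 = -270.

-270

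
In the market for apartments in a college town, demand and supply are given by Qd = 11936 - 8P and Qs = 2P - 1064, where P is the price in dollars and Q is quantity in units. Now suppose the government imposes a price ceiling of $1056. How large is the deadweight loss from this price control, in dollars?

74420

In a free market, 11936 - 8P = 2P - 1064 gives the equilibrium P* = 1300, Q* = 1536.
The ceiling of 1056 is below the equilibrium price 1300, so it binds.
At P = 1056: Qd = 11936 - 8·1056 = 3488 and Qs = 2·1056 - 1064 = 1048.
Quantity traded falls to 1048. At Q = 1048 the demand price is (11936 - 1048)/8 = 1361 and the supply price is (1064 + 1048)/2 = 1056.
Deadweight loss = ½ · (1361 - 1056) · (1536 - 1048) = ½ · 305 · 488 = 74420.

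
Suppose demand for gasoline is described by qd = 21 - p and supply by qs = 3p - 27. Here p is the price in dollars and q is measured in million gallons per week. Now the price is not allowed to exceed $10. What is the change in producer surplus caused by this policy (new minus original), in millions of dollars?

Equilibrium: 21 - p = 3p - 27, so 48 = 4p and p* = 12, q* = 9.
The ceiling of 10 is below the equilibrium price 12, so it binds.
At p = 10: qd = 21 - 10 = 11 and qs = 3·10 - 27 = 3.
Producer surplus without the control is ½ · (12 - 9) · 9 = 13.5.
With the ceiling, producers sell 3 units at 10, so PS = ½ · (10 - 9) · 3 = 1.5.
Change in producer surplus = 1.5 - 13.5 = -12.

-12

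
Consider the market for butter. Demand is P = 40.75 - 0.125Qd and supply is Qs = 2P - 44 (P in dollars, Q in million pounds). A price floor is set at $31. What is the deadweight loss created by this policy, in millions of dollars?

Rearranging demand gives Qd = 326 - 8P. Equilibrium: 326 - 8P = 2P - 44, so 370 = 10P and P* = 37, Q* = 30.
Since 31 is below P* = 37, the floor does not bind and the free-market outcome prevails.
Since the control does not bind, no trades are prevented and deadweight loss is zero.

0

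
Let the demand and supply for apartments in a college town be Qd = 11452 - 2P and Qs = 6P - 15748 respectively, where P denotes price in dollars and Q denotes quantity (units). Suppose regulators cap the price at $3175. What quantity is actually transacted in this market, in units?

3302

In a free market, 11452 - 2P = 6P - 15748 gives the equilibrium P* = 3400, Q* = 4652.
Since 3175 < 3400, the ceiling is binding.
At P = 3175: Qd = 11452 - 2·3175 = 5102 and Qs = 6·3175 - 15748 = 3302.
The quantity actually transacted is the short side, supply: 3302.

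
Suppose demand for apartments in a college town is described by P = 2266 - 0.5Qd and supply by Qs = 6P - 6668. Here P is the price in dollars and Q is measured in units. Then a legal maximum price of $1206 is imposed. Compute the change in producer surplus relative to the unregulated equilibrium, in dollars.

-223100

Rearranging demand gives Qd = 4532 - 2P. Setting quantity demanded equal to quantity supplied, 4532 - 2P = 6P - 6668, gives P* = 1400 and Q* = 1732.
The ceiling of 1206 is below the equilibrium price 1400, so it binds.
At P = 1206: Qd = 4532 - 2·1206 = 2120 and Qs = 6·1206 - 6668 = 568.
Producer surplus without the control is ½ · (1400 - 3334/3) · 1732 = 749956/3.
With the ceiling, producers sell 568 units at 1206, so PS = ½ · (1206 - 3334/3) · 568 = 80656/3.
Change in producer surplus = 80656/3 - 749956/3 = -223100.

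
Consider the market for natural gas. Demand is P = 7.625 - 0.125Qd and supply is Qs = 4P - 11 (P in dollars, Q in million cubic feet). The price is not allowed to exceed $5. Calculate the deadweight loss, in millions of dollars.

Rearranging demand gives Qd = 61 - 8P. Without the control the market clears where 61 - 8P = 4P - 11, i.e. P* = 6 and Q* = 13.
Because the ceiling (5) lies below the market-clearing price, it is binding.
At P = 5: Qd = 61 - 8·5 = 21 and Qs = 4·5 - 11 = 9.
Quantity traded falls to 9. At Q = 9 the demand price is (61 - 9)/8 = 6.5 and the supply price is (11 + 9)/4 = 5.
Deadweight loss = ½ · (6.5 - 5) · (13 - 9) = ½ · 1.5 · 4 = 3.

3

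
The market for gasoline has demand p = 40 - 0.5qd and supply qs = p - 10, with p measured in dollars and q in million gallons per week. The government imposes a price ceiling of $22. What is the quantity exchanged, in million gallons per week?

Rearranging demand gives qd = 80 - 2p. In a free market, 80 - 2p = p - 10 gives the equilibrium p* = 30, q* = 20.
The ceiling of 22 is below the equilibrium price 30, so it binds.
At p = 22: qd = 80 - 2·22 = 36 and qs = 22 - 10 = 12.
The quantity actually transacted is the short side, supply: 12.

12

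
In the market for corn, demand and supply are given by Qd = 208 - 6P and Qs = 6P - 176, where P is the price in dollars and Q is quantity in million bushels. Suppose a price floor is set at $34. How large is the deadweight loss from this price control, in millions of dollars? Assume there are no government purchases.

Without the control the market clears where 208 - 6P = 6P - 176, i.e. P* = 32 and Q* = 16.
Since 34 > 32, the floor is binding.
At P = 34: Qd = 208 - 6·34 = 4 and Qs = 6·34 - 176 = 28.
Quantity traded falls to 4. At Q = 4 the demand price is (208 - 4)/6 = 34 and the supply price is (176 + 4)/6 = 30.
Deadweight loss = ½ · (34 - 30) · (16 - 4) = ½ · 4 · 12 = 24.

24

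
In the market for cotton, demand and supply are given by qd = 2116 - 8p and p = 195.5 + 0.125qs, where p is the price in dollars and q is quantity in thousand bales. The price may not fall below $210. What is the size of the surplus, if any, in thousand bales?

Rearranging supply gives qs = 8p - 1564. Without the control the market clears where 2116 - 8p = 8p - 1564, i.e. p* = 230 and q* = 276.
Since 210 is below p* = 230, the floor does not bind and the free-market outcome prevails.
Since the control does not bind, there is no surplus.

0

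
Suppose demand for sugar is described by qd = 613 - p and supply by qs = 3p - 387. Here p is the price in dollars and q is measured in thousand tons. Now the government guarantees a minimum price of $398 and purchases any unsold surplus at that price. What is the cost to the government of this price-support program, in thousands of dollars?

235616

Without the control the market clears where 613 - p = 3p - 387, i.e. p* = 250 and q* = 363.
The floor of 398 is above the equilibrium price 250, so it binds.
At p = 398: qd = 613 - 398 = 215 and qs = 3·398 - 387 = 807.
Surplus = qs - qd = 592.
Government expenditure = surplus × support price = 592 × 398 = 235616.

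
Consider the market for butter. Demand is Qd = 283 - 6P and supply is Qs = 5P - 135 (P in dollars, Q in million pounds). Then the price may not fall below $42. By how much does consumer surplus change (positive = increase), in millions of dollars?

Equilibrium: 283 - 6P = 5P - 135, so 418 = 11P and P* = 38, Q* = 55.
Because the floor (42) lies above the market-clearing price, it is binding.
At P = 42: Qd = 283 - 6·42 = 31 and Qs = 5·42 - 135 = 75.
Consumer surplus without the control is ½ · (283/6 - 38) · 55 = 3025/12.
With the floor, consumers buy 31 units at 42, so CS = ½ · (283/6 - 42) · 31 = 961/12.
Change in consumer surplus = 961/12 - 3025/12 = -172.

-172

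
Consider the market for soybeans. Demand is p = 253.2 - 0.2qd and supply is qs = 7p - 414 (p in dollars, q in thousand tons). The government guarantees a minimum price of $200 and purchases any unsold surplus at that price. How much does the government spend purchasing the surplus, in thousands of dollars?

144000

Rearranging demand gives qd = 1266 - 5p. Setting quantity demanded equal to quantity supplied, 1266 - 5p = 7p - 414, gives p* = 140 and q* = 566.
Since 200 > 140, the floor is binding.
At p = 200: qd = 1266 - 5·200 = 266 and qs = 7·200 - 414 = 986.
Surplus = qs - qd = 720.
Government expenditure = surplus × support price = 720 × 200 = 144000.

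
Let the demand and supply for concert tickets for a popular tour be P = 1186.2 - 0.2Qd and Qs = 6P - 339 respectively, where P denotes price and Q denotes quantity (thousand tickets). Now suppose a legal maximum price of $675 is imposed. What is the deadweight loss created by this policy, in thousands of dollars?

0

Rearranging demand gives Qd = 5931 - 5P. Equilibrium: 5931 - 5P = 6P - 339, so 6270 = 11P and P* = 570, Q* = 3081.
Since 675 is above P* = 570, the ceiling does not bind and the free-market outcome prevails.
Since the control does not bind, no trades are prevented and deadweight loss is zero.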